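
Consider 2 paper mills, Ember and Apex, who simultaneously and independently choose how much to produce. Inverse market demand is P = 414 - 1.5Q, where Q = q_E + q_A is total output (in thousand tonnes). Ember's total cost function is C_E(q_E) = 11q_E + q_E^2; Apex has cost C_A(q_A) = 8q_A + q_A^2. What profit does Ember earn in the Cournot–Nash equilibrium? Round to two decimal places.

9548.78

Ember's profit: π_E = (414 - 1.5Q)q_E - (11q_E + q_E²). Setting ∂π_E/∂q_E = 0: 403 - 5q_E - (3/2)(q_A) = 0.
Apex's profit: π_A = (414 - 1.5Q)q_A - (8q_A + q_A²). Setting ∂π_A/∂q_A = 0: 406 - 5q_A - (3/2)(q_E) = 0.
Rearranging gives the reaction functions q_E = (403 - (3/2)q_A)/5 and q_A = (406 - (3/2)q_E)/5.
Solving the pair: q_E = 61.8022, q_A = 62.6593.
Price P = 414 - (3/2)·(1618/13) = 227.3077.
Ember's profit: 227.3077·61.8022 - 11·61.8022 - 61.8022² = 9548.7791.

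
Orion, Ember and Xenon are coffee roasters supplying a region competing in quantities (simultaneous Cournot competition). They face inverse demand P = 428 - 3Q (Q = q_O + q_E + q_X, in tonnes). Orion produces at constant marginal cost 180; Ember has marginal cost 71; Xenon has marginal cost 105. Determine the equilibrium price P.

196

Orion's profit: π_O = (428 - 3Q)q_O - (180q_O). Setting ∂π_O/∂q_O = 0: 248 - 6q_O - 3(q_E + q_X) = 0.
Ember's first-order condition: 357 - 6q_E - 3(q_O + q_X) = 0.
Xenon's first-order condition: 323 - 6q_X - 3(q_O + q_E) = 0.
Adding the 3 first-order conditions: 928 − 12Q = 0, so Q = 232/3.
Back-substituting: q_O = (248 − 232)/3 = 16/3, q_E = (357 − 232)/3 = 125/3, q_X = (323 − 232)/3 = 91/3.
Total output Q = 232/3, so price P = 428 - 3·(232/3) = 196.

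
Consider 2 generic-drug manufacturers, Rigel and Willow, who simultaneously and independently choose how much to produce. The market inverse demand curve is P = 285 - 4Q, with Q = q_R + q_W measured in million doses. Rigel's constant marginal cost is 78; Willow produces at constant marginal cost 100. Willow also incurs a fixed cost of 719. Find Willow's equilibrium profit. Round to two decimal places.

19.03

Rigel's profit: π_R = (285 - 4Q)q_R - (78q_R). Setting ∂π_R/∂q_R = 0: 207 - 8q_R - 4(q_W) = 0.
Willow's profit: π_W = (285 - 4Q)q_W - (100q_W). Setting ∂π_W/∂q_W = 0: 185 - 8q_W - 4(q_R) = 0.
Best responses: q_R = (207 - 4q_W)/8, q_W = (185 - 4q_R)/8.
Substituting one into the other gives q_R = 229/12 and q_W = 163/12.
Price P = 285 - 4·(98/3) = 463/3.
Willow's profit: (463/3 - 100)·(163/12) - 719 = 685/36.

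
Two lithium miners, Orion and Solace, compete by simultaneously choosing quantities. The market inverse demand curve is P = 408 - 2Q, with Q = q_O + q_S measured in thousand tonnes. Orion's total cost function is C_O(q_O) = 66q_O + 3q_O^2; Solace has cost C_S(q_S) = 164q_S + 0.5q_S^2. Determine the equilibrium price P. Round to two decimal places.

Orion's profit: π_O = (408 - 2Q)q_O - (66q_O + 3q_O²). Setting ∂π_O/∂q_O = 0: 342 - 10q_O - 2(q_S) = 0.
Solace's profit: π_S = (408 - 2Q)q_S - (164q_S + (1/2)q_S²). Setting ∂π_S/∂q_S = 0: 244 - 5q_S - 2(q_O) = 0.
Best responses: q_O = (342 - 2q_S)/10, q_S = (244 - 2q_O)/5.
Solving the pair: q_O = 611/23, q_S = 878/23.
Total output Q = 1489/23, so price P = 408 - 2·(1489/23) = 278.5217.

278.52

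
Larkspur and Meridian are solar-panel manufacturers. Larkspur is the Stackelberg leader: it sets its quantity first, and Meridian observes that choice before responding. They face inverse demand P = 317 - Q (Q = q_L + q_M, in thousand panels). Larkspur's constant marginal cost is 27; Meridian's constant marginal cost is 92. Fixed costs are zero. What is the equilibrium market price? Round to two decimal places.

115.75

The follower Meridian best-responds to any q_L: π_M = (317 - Q)q_M - 92q_M.
Follower FOC: 225 - q_L - 2q_M = 0, so q_M(q_L) = (225 - q_L)/2.
Larkspur substitutes q_M(q_L) into its own profit: π_L = q_L(317 - q_L - (225 - q_L)/2) - 27q_L = (409/2 - (1/2)q_L)q_L - 27q_L.
Maximising: ∂π_L/∂q_L = 355/2 - q_L = 0, giving q_L = 355/2.
Then q_M = (225 - 355/2)/2 = 95/4.
Total output Q = 805/4, so price P = 317 - 805/4 = 463/4.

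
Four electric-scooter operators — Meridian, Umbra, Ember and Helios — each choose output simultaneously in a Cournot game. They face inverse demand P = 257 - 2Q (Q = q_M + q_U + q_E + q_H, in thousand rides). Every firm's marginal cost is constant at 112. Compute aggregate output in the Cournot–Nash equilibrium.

A representative firm's profit is π_i = q_i(257 - 2Q) - 112q_i.
Setting ∂π_i/∂q_i = 0 with rivals' quantities fixed: 145 - 4q_i - 2·Σ_{j≠i} q_j = 0.
With identical firms every q_j equals q_i, so Σ_{j≠i} q_j = 3q_i and 145 = 10q_i, giving q_i = 29/2.
Total output Q = 29/2 + 29/2 + 29/2 + 29/2 = 58.

58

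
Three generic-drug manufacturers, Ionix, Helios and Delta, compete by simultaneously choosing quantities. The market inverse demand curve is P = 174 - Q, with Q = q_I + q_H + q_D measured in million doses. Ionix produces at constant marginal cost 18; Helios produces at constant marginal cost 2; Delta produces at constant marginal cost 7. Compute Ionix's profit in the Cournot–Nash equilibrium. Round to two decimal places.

Ionix's profit: π_I = (174 - Q)q_I - (18q_I). Setting ∂π_I/∂q_I = 0: 156 - 2q_I - (q_H + q_D) = 0.
Helios's first-order condition: 172 - 2q_H - (q_I + q_D) = 0.
Delta's first-order condition: 167 - 2q_D - (q_I + q_H) = 0.
Summing all 3 equations gives 495 − 4Q = 0, hence Q = 495/4.
Back-substituting: q_I = (156 − 495/4) = 129/4, q_H = (172 − 495/4) = 193/4, q_D = (167 − 495/4) = 173/4.
Price P = 174 - 495/4 = 201/4.
Ionix's profit: (201/4 - 18)·(129/4) = 1040.0625.

1040.06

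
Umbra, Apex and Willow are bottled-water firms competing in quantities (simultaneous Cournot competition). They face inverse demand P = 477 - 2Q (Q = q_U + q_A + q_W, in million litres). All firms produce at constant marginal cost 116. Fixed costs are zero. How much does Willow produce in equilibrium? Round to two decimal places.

45.13

Each firm earns π_i = (477 - 2Q)q_i - 116q_i.
First-order condition (treating rivals' output as given): 361 - 4q_i - 2·Σ_{j≠i} q_j = 0.
By symmetry each firm produces the same amount; substituting Σ_{j≠i} q_j = 2q_i yields q_i = 361/8.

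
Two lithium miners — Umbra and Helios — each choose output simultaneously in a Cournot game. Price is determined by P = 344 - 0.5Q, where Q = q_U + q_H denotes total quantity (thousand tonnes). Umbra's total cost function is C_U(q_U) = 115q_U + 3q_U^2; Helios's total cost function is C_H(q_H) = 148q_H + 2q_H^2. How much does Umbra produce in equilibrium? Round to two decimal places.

30.13

Umbra's profit: π_U = (344 - 0.5Q)q_U - (115q_U + 3q_U²). Setting ∂π_U/∂q_U = 0: 229 - 7q_U - (1/2)(q_H) = 0.
Helios's first-order condition: 196 - 5q_H - (1/2)(q_U) = 0.
Rearranging gives the reaction functions q_U = (229 - (1/2)q_H)/7 and q_H = (196 - (1/2)q_U)/5.
Solving the pair: q_U = 30.1295, q_H = 36.1871.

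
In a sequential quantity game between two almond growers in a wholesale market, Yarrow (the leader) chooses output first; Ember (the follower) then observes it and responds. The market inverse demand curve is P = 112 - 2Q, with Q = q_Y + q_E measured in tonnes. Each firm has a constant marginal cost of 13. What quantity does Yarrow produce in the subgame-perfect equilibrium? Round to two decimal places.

24.75

The follower Ember best-responds to any q_Y: π_E = (112 - 2Q)q_E - 13q_E.
Setting the follower's marginal profit to zero, 99 - 2q_Y - 4q_E = 0, i.e. q_E = (99 - 2q_Y)/4.
Yarrow substitutes q_E(q_Y) into its own profit: π_Y = q_Y(112 - 2q_Y - (99 - 2q_Y)/2) - 13q_Y = (125/2 - q_Y)q_Y - 13q_Y.
Maximising: ∂π_Y/∂q_Y = 99/2 - 2q_Y = 0, giving q_Y = 99/4.
Then q_E = (99 - 2·(99/4))/4 = 99/8.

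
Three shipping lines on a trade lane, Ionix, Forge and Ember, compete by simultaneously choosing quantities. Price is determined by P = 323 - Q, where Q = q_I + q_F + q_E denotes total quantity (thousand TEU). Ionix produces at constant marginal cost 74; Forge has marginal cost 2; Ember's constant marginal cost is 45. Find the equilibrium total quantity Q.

Ionix's profit: π_I = (323 - Q)q_I - (74q_I). Setting ∂π_I/∂q_I = 0: 249 - 2q_I - (q_F + q_E) = 0.
Forge's first-order condition: 321 - 2q_F - (q_I + q_E) = 0.
Ember's profit: π_E = (323 - Q)q_E - (45q_E). Setting ∂π_E/∂q_E = 0: 278 - 2q_E - (q_I + q_F) = 0.
Adding the 3 conditions: 848 − 2Q − 2Q = 0, i.e. Q = 212.
Back-substituting: q_I = (249 − 212) = 37, q_F = (321 − 212) = 109, q_E = (278 − 212) = 66.
Total output Q = 37 + 109 + 66 = 212.

212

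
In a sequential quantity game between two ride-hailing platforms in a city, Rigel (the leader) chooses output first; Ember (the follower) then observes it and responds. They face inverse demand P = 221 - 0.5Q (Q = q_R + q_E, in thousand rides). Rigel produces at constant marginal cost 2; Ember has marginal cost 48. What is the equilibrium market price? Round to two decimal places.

The follower Ember best-responds to any q_R: π_E = (221 - 0.5Q)q_E - 48q_E.
Follower FOC: 173 - (1/2)q_R - q_E = 0, so q_E(q_R) = (173 - (1/2)q_R).
The leader anticipates this reaction. Substituting into P = 221 - 0.5Q gives P = 269/2 - (1/4)q_R, so π_R = (269/2 - (1/4)q_R)q_R - 2q_R.
Maximising: ∂π_R/∂q_R = 265/2 - (1/2)q_R = 0, giving q_R = 265.
Then q_E = (173 - (1/2)·265) = 81/2.
Total output Q = 611/2, so price P = 221 - (1/2)·(611/2) = 273/4.

68.25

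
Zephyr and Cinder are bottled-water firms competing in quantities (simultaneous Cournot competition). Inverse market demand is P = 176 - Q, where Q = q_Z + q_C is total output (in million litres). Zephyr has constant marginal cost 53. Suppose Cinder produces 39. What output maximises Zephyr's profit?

42

With the rival's output fixed at 39, Zephyr's profit is π_Z = (176 - 39 - q_Z)q_Z - (53q_Z) = (137 - q_Z)q_Z - (53q_Z).
∂π_Z/∂q_Z = 84 - 2q_Z = 0, so q_Z = 42.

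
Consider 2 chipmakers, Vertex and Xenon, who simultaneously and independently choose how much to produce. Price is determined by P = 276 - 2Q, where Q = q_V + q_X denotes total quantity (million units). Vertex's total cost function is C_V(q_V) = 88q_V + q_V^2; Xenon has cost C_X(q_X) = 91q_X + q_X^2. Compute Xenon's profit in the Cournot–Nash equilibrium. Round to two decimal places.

Vertex's profit: π_V = (276 - 2Q)q_V - (88q_V + q_V²). Setting ∂π_V/∂q_V = 0: 188 - 6q_V - 2(q_X) = 0.
Xenon's first-order condition: 185 - 6q_X - 2(q_V) = 0.
Rearranging gives the reaction functions q_V = (188 - 2q_X)/6 and q_X = (185 - 2q_V)/6.
Substituting one into the other gives q_V = 379/16 and q_X = 367/16.
Price P = 276 - 2·(373/8) = 731/4.
Xenon's profit: (731/4)·(367/16) - 91·(367/16) - (367/16)² = 1578.3867.

1578.39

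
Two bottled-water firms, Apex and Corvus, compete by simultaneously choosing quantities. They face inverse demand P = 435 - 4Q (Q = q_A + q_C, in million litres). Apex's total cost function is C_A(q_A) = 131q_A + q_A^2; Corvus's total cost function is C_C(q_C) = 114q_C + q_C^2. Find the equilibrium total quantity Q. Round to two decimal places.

44.64

Apex's profit: π_A = (435 - 4Q)q_A - (131q_A + q_A²). Setting ∂π_A/∂q_A = 0: 304 - 10q_A - 4(q_C) = 0.
Corvus's first-order condition: 321 - 10q_C - 4(q_A) = 0.
Best responses: q_A = (304 - 4q_C)/10, q_C = (321 - 4q_A)/10.
Solving the pair: q_A = 439/21, q_C = 997/42.
Total output Q = 439/21 + 997/42 = 625/14.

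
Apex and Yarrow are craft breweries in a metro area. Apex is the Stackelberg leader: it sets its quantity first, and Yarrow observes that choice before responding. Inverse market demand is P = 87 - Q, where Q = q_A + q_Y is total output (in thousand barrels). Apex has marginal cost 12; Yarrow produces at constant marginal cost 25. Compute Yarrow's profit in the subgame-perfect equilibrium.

Solve by backward induction. Given q_A, the follower Yarrow maximises π_Y = (87 - q_A - q_Y)q_Y - 25q_Y.
Setting the follower's marginal profit to zero, 62 - q_A - 2q_Y = 0, i.e. q_Y = (62 - q_A)/2.
The leader anticipates this reaction. Substituting into P = 87 - Q gives P = 56 - (1/2)q_A, so π_A = (56 - (1/2)q_A)q_A - 12q_A.
Maximising: ∂π_A/∂q_A = 44 - q_A = 0, giving q_A = 44.
Then q_Y = (62 - 44)/2 = 9.
Price P = 87 - 53 = 34.
Yarrow's profit: (34 - 25)·9 = 81.

81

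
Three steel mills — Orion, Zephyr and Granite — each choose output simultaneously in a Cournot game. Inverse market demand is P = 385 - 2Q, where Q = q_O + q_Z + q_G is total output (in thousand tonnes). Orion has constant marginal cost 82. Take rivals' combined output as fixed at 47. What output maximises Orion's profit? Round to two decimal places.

With rivals' combined output fixed at 47, Orion's profit is π_O = (385 - 2·47 - 2q_O)q_O - (82q_O) = (291 - 2q_O)q_O - (82q_O).
∂π_O/∂q_O = 209 - 4q_O = 0, so q_O = 209/4.

52.25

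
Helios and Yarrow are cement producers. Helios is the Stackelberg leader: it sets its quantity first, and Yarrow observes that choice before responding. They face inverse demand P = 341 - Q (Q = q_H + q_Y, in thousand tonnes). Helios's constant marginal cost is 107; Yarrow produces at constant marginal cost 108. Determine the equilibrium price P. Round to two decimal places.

165.75

Solve by backward induction. Given q_H, the follower Yarrow maximises π_Y = (341 - q_H - q_Y)q_Y - 108q_Y.
Setting the follower's marginal profit to zero, 233 - q_H - 2q_Y = 0, i.e. q_Y = (233 - q_H)/2.
The leader anticipates this reaction. Substituting into P = 341 - Q gives P = 449/2 - (1/2)q_H, so π_H = (449/2 - (1/2)q_H)q_H - 107q_H.
Leader FOC: 235/2 - q_H = 0, so q_H = 235/2.
Then q_Y = (233 - 235/2)/2 = 231/4.
Total output Q = 701/4, so price P = 341 - 701/4 = 663/4.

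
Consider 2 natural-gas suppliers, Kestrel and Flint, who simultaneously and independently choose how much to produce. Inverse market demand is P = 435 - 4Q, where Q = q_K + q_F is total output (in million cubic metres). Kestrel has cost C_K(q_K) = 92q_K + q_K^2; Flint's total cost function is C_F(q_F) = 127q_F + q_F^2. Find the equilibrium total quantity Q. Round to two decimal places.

Kestrel's profit: π_K = (435 - 4Q)q_K - (92q_K + q_K²). Setting ∂π_K/∂q_K = 0: 343 - 10q_K - 4(q_F) = 0.
Flint's first-order condition: 308 - 10q_F - 4(q_K) = 0.
So q_K = (343 - 4q_F)/10 and q_F = (308 - 4q_K)/10.
Substituting one into the other gives q_K = 157/6 and q_F = 61/3.
Total output Q = 157/6 + 61/3 = 93/2.

46.50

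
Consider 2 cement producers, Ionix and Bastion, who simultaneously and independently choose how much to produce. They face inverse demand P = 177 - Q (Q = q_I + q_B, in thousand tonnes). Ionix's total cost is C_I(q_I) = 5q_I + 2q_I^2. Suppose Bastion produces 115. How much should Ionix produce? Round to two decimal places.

With the rival's output fixed at 115, Ionix's profit is π_I = (177 - 115 - q_I)q_I - (5q_I + 2q_I²) = (62 - q_I)q_I - (5q_I + 2q_I²).
∂π_I/∂q_I = 57 - 6q_I = 0, so q_I = 19/2.

9.50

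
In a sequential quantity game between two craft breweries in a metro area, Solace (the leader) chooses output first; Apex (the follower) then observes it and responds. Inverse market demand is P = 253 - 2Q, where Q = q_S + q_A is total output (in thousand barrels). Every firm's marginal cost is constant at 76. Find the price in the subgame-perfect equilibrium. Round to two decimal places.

The follower Apex best-responds to any q_S: π_A = (253 - 2Q)q_A - 76q_A.
∂π_A/∂q_A = 177 - 2q_S - 4q_A = 0 gives the reaction function q_A = (177 - 2q_S)/4.
Solace substitutes q_A(q_S) into its own profit: π_S = q_S(253 - 2q_S - (177 - 2q_S)/2) - 76q_S = (329/2 - q_S)q_S - 76q_S.
The leader's first-order condition 177/2 - 2q_S = 0 yields q_S = 177/4.
Then q_A = (177 - 2·(177/4))/4 = 177/8.
Total output Q = 531/8, so price P = 253 - 2·(531/8) = 481/4.

120.25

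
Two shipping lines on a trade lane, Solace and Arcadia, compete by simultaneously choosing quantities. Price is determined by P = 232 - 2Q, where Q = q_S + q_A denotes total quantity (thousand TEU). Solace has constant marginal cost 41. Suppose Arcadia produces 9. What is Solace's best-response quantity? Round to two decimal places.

43.25

With the rival's output fixed at 9, Solace's profit is π_S = (232 - 2·9 - 2q_S)q_S - (41q_S) = (214 - 2q_S)q_S - (41q_S).
∂π_S/∂q_S = 173 - 4q_S = 0, so q_S = 173/4.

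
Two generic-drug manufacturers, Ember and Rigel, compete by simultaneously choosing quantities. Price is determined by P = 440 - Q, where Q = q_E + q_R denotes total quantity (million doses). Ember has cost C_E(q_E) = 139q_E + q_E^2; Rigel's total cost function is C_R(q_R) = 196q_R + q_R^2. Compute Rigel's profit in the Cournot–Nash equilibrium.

Ember's profit: π_E = (440 - Q)q_E - (139q_E + q_E²). Setting ∂π_E/∂q_E = 0: 301 - 4q_E - (q_R) = 0.
Rigel's first-order condition: 244 - 4q_R - (q_E) = 0.
So q_E = (301 - q_R)/4 and q_R = (244 - q_E)/4.
Substituting one into the other gives q_E = 64 and q_R = 45.
Price P = 440 - 109 = 331.
Rigel's profit: 331·45 - 196·45 - 45² = 4050.

4050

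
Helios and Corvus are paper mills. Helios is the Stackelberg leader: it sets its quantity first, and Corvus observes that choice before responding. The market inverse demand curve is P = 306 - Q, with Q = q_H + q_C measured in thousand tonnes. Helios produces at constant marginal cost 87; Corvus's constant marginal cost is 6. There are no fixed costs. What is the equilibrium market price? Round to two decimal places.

Solve by backward induction. Given q_H, the follower Corvus maximises π_C = (306 - q_H - q_C)q_C - 6q_C.
Follower FOC: 300 - q_H - 2q_C = 0, so q_C(q_H) = (300 - q_H)/2.
Helios substitutes q_C(q_H) into its own profit: π_H = q_H(306 - q_H - (300 - q_H)/2) - 87q_H = (156 - (1/2)q_H)q_H - 87q_H.
The leader's first-order condition 69 - q_H = 0 yields q_H = 69.
Then q_C = (300 - 69)/2 = 231/2.
Total output Q = 369/2, so price P = 306 - 369/2 = 243/2.

121.50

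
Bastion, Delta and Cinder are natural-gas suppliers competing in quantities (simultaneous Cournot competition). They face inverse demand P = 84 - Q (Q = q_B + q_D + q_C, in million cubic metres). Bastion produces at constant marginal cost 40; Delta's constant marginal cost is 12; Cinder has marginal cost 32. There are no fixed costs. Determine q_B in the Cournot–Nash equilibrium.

Bastion's profit: π_B = (84 - Q)q_B - (40q_B). Setting ∂π_B/∂q_B = 0: 44 - 2q_B - (q_D + q_C) = 0.
Delta's profit: π_D = (84 - Q)q_D - (12q_D). Setting ∂π_D/∂q_D = 0: 72 - 2q_D - (q_B + q_C) = 0.
Cinder's first-order condition: 52 - 2q_C - (q_B + q_D) = 0.
Adding the 3 conditions: 168 − 2Q − 2Q = 0, i.e. Q = 42.
Back-substituting: q_B = (44 − 42) = 2, q_D = (72 − 42) = 30, q_C = (52 − 42) = 10.

2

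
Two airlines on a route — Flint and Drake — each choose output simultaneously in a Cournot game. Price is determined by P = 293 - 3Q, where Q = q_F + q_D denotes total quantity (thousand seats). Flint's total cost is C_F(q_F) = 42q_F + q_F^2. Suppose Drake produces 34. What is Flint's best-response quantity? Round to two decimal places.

18.63

With the rival's output fixed at 34, Flint's profit is π_F = (293 - 3·34 - 3q_F)q_F - (42q_F + q_F²) = (191 - 3q_F)q_F - (42q_F + q_F²).
∂π_F/∂q_F = 149 - 8q_F = 0, so q_F = 149/8.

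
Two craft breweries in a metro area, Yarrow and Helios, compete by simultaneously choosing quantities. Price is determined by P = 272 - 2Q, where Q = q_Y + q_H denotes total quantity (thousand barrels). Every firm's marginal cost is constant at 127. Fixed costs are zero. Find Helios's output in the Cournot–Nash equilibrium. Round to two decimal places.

24.17

Each firm earns π_i = (272 - 2Q)q_i - 127q_i.
Setting ∂π_i/∂q_i = 0 with rivals' quantities fixed: 145 - 4q_i - 2q_j = 0.
By symmetry each firm produces the same amount; substituting q_j = q_i yields q_i = 145/6.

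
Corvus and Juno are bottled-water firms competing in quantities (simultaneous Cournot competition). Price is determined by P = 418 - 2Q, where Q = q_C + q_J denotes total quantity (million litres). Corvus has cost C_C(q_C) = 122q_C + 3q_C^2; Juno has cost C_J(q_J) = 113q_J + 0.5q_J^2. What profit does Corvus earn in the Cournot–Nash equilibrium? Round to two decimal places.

1788.52

Corvus's profit: π_C = (418 - 2Q)q_C - (122q_C + 3q_C²). Setting ∂π_C/∂q_C = 0: 296 - 10q_C - 2(q_J) = 0.
Juno's first-order condition: 305 - 5q_J - 2(q_C) = 0.
So q_C = (296 - 2q_J)/10 and q_J = (305 - 2q_C)/5.
Solving the pair: q_C = 435/23, q_J = 1229/23.
Price P = 418 - 2·(1664/23) = 273.3043.
Corvus's profit: 273.3043·(435/23) - 122·(435/23) - 3(435/23)² = 1788.5161.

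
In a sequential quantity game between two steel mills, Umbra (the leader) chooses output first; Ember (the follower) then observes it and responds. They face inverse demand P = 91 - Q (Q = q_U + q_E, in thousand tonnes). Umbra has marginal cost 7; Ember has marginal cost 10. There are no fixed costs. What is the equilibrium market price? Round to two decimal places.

The follower Ember best-responds to any q_U: π_E = (91 - Q)q_E - 10q_E.
Follower FOC: 81 - q_U - 2q_E = 0, so q_E(q_U) = (81 - q_U)/2.
The leader anticipates this reaction. Substituting into P = 91 - Q gives P = 101/2 - (1/2)q_U, so π_U = (101/2 - (1/2)q_U)q_U - 7q_U.
Maximising: ∂π_U/∂q_U = 87/2 - q_U = 0, giving q_U = 87/2.
Then q_E = (81 - 87/2)/2 = 75/4.
Total output Q = 249/4, so price P = 91 - 249/4 = 115/4.

28.75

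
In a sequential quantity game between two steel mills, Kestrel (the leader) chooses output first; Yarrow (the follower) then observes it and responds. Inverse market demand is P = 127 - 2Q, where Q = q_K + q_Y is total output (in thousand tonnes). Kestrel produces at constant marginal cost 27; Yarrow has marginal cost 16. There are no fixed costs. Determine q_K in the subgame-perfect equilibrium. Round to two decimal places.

The follower Yarrow best-responds to any q_K: π_Y = (127 - 2Q)q_Y - 16q_Y.
Setting the follower's marginal profit to zero, 111 - 2q_K - 4q_Y = 0, i.e. q_Y = (111 - 2q_K)/4.
Kestrel substitutes q_Y(q_K) into its own profit: π_K = q_K(127 - 2q_K - (111 - 2q_K)/2) - 27q_K = (143/2 - q_K)q_K - 27q_K.
The leader's first-order condition 89/2 - 2q_K = 0 yields q_K = 89/4.
Then q_Y = (111 - 2·(89/4))/4 = 133/8.

22.25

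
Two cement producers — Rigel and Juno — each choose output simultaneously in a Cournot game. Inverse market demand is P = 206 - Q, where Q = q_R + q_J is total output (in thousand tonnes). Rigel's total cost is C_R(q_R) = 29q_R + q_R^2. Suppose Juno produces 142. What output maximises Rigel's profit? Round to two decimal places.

With the rival's output fixed at 142, Rigel's profit is π_R = (206 - 142 - q_R)q_R - (29q_R + q_R²) = (64 - q_R)q_R - (29q_R + q_R²).
∂π_R/∂q_R = 35 - 4q_R = 0, so q_R = 35/4.

8.75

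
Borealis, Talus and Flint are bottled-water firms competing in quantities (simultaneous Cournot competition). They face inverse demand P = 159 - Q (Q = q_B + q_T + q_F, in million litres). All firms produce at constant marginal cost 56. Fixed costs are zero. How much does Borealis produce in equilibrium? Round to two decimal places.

25.75

A representative firm's profit is π_i = q_i(159 - Q) - 56q_i.
Setting ∂π_i/∂q_i = 0 with rivals' quantities fixed: 103 - 2q_i - Σ_{j≠i} q_j = 0.
With identical firms every q_j equals q_i, so Σ_{j≠i} q_j = 2q_i and 103 = 4q_i, giving q_i = 103/4.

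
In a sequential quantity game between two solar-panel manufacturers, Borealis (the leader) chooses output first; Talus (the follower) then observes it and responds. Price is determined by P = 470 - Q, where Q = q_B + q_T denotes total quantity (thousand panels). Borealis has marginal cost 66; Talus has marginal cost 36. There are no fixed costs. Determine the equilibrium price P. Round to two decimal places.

The follower Talus best-responds to any q_B: π_T = (470 - Q)q_T - 36q_T.
Follower FOC: 434 - q_B - 2q_T = 0, so q_T(q_B) = (434 - q_B)/2.
Borealis substitutes q_T(q_B) into its own profit: π_B = q_B(470 - q_B - (434 - q_B)/2) - 66q_B = (253 - (1/2)q_B)q_B - 66q_B.
Maximising: ∂π_B/∂q_B = 187 - q_B = 0, giving q_B = 187.
Then q_T = (434 - 187)/2 = 247/2.
Total output Q = 621/2, so price P = 470 - 621/2 = 319/2.

159.50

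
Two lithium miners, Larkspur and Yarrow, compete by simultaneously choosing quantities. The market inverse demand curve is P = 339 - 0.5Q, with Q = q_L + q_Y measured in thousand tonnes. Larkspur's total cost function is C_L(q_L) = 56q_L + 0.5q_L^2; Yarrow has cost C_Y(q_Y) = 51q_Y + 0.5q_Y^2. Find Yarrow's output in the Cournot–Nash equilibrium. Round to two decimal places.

Larkspur's profit: π_L = (339 - 0.5Q)q_L - (56q_L + (1/2)q_L²). Setting ∂π_L/∂q_L = 0: 283 - 2q_L - (1/2)(q_Y) = 0.
Yarrow's profit: π_Y = (339 - 0.5Q)q_Y - (51q_Y + (1/2)q_Y²). Setting ∂π_Y/∂q_Y = 0: 288 - 2q_Y - (1/2)(q_L) = 0.
So q_L = (283 - (1/2)q_Y)/2 and q_Y = (288 - (1/2)q_L)/2.
Solving the pair: q_L = 1688/15, q_Y = 1738/15.

115.87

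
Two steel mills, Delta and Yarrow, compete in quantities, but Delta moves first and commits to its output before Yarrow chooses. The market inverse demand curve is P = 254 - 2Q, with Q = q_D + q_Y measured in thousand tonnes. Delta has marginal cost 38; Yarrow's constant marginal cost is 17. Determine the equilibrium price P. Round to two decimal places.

The follower Yarrow best-responds to any q_D: π_Y = (254 - 2Q)q_Y - 17q_Y.
∂π_Y/∂q_Y = 237 - 2q_D - 4q_Y = 0 gives the reaction function q_Y = (237 - 2q_D)/4.
The leader anticipates this reaction. Substituting into P = 254 - 2Q gives P = 271/2 - q_D, so π_D = (271/2 - q_D)q_D - 38q_D.
The leader's first-order condition 195/2 - 2q_D = 0 yields q_D = 195/4.
Then q_Y = (237 - 2·(195/4))/4 = 279/8.
Total output Q = 669/8, so price P = 254 - 2·(669/8) = 347/4.

86.75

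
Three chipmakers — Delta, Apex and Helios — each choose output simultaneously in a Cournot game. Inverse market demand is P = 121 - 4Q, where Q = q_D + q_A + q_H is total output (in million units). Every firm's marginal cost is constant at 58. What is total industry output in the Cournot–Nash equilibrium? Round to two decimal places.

11.81

Each firm earns π_i = (121 - 4Q)q_i - 58q_i.
First-order condition (treating rivals' output as given): 63 - 8q_i - 4·Σ_{j≠i} q_j = 0.
With identical firms every q_j equals q_i, so Σ_{j≠i} q_j = 2q_i and 63 = 16q_i, giving q_i = 63/16.
Total output Q = 63/16 + 63/16 + 63/16 = 189/16.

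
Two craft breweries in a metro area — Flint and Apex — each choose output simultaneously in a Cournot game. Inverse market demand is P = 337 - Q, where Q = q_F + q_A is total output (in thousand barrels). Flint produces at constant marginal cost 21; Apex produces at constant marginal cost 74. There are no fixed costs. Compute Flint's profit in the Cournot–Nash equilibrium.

Flint's profit: π_F = (337 - Q)q_F - (21q_F). Setting ∂π_F/∂q_F = 0: 316 - 2q_F - (q_A) = 0.
Apex's first-order condition: 263 - 2q_A - (q_F) = 0.
Rearranging gives the reaction functions q_F = (316 - q_A)/2 and q_A = (263 - q_F)/2.
Substituting one into the other gives q_F = 123 and q_A = 70.
Price P = 337 - 193 = 144.
Flint's profit: (144 - 21)·123 = 15129.

15129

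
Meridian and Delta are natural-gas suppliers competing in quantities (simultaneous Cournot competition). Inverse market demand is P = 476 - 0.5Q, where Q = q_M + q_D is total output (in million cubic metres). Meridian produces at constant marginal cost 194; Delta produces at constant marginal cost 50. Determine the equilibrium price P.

Meridian's profit: π_M = (476 - 0.5Q)q_M - (194q_M). Setting ∂π_M/∂q_M = 0: 282 - q_M - (1/2)(q_D) = 0.
Delta's profit: π_D = (476 - 0.5Q)q_D - (50q_D). Setting ∂π_D/∂q_D = 0: 426 - q_D - (1/2)(q_M) = 0.
So q_M = (282 - (1/2)q_D) and q_D = (426 - (1/2)q_M).
Solving the pair: q_M = 92, q_D = 380.
Total output Q = 472, so price P = 476 - (1/2)·472 = 240.

240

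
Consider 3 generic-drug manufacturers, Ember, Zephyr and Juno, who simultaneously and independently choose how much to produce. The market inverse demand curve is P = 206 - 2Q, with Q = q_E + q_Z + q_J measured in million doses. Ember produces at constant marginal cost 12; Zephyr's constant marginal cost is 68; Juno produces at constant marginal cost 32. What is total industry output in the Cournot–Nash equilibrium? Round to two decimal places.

63.25

Ember's profit: π_E = (206 - 2Q)q_E - (12q_E). Setting ∂π_E/∂q_E = 0: 194 - 4q_E - 2(q_Z + q_J) = 0.
Zephyr's profit: π_Z = (206 - 2Q)q_Z - (68q_Z). Setting ∂π_Z/∂q_Z = 0: 138 - 4q_Z - 2(q_E + q_J) = 0.
Juno's first-order condition: 174 - 4q_J - 2(q_E + q_Z) = 0.
Adding the 3 first-order conditions: 506 − 8Q = 0, so Q = 253/4.
Back-substituting: q_E = (194 − 253/2)/2 = 135/4, q_Z = (138 − 253/2)/2 = 23/4, q_J = (174 − 253/2)/2 = 95/4.
Total output Q = 135/4 + 23/4 + 95/4 = 253/4.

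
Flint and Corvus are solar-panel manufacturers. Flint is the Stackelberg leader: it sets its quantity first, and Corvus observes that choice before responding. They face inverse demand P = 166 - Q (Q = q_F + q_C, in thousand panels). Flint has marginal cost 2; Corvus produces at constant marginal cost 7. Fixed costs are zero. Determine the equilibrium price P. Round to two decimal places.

Solve by backward induction. Given q_F, the follower Corvus maximises π_C = (166 - q_F - q_C)q_C - 7q_C.
Follower FOC: 159 - q_F - 2q_C = 0, so q_C(q_F) = (159 - q_F)/2.
The leader anticipates this reaction. Substituting into P = 166 - Q gives P = 173/2 - (1/2)q_F, so π_F = (173/2 - (1/2)q_F)q_F - 2q_F.
Leader FOC: 169/2 - q_F = 0, so q_F = 169/2.
Then q_C = (159 - 169/2)/2 = 149/4.
Total output Q = 487/4, so price P = 166 - 487/4 = 177/4.

44.25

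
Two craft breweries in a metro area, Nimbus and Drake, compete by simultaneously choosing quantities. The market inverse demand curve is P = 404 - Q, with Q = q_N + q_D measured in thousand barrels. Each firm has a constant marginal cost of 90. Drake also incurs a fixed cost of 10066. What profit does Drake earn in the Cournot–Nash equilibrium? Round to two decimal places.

889.11

A representative firm's profit is π_i = q_i(404 - Q) - 90q_i.
Setting ∂π_i/∂q_i = 0 with rivals' quantities fixed: 314 - 2q_i - q_j = 0.
By symmetry each firm produces the same amount; substituting q_j = q_i yields q_i = 314/3.
Price P = 404 - 628/3 = 584/3.
Drake's profit: (584/3 - 90)·(314/3) - 10066 = 889.1111.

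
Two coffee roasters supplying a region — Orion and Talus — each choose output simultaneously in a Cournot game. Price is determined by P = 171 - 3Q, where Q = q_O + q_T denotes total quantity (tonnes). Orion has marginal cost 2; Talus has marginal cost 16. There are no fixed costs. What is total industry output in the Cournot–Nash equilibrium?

36

Orion's profit: π_O = (171 - 3Q)q_O - (2q_O). Setting ∂π_O/∂q_O = 0: 169 - 6q_O - 3(q_T) = 0.
Talus's profit: π_T = (171 - 3Q)q_T - (16q_T). Setting ∂π_T/∂q_T = 0: 155 - 6q_T - 3(q_O) = 0.
Best responses: q_O = (169 - 3q_T)/6, q_T = (155 - 3q_O)/6.
Solving the pair: q_O = 61/3, q_T = 47/3.
Total output Q = 61/3 + 47/3 = 36.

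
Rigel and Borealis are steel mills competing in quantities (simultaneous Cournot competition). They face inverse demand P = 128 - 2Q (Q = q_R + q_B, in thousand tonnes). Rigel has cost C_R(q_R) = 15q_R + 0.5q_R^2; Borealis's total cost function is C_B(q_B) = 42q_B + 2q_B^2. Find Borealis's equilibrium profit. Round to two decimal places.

128.44

Rigel's profit: π_R = (128 - 2Q)q_R - (15q_R + (1/2)q_R²). Setting ∂π_R/∂q_R = 0: 113 - 5q_R - 2(q_B) = 0.
Borealis's profit: π_B = (128 - 2Q)q_B - (42q_B + 2q_B²). Setting ∂π_B/∂q_B = 0: 86 - 8q_B - 2(q_R) = 0.
Best responses: q_R = (113 - 2q_B)/5, q_B = (86 - 2q_R)/8.
Substituting one into the other gives q_R = 61/3 and q_B = 17/3.
Price P = 128 - 2·26 = 76.
Borealis's profit: 76·(17/3) - 42·(17/3) - 2(17/3)² = 1156/9.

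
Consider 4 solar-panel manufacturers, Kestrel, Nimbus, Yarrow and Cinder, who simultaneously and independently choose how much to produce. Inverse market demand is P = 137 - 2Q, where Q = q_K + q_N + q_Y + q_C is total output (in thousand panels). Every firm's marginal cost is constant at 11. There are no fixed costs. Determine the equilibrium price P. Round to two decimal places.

36.20

Each firm earns π_i = (137 - 2Q)q_i - 11q_i.
First-order condition (treating rivals' output as given): 126 - 4q_i - 2·Σ_{j≠i} q_j = 0.
By symmetry each firm produces the same amount; substituting Σ_{j≠i} q_j = 3q_i yields q_i = 126/10 = 63/5.
Total output Q = 252/5, so price P = 137 - 2·(252/5) = 181/5.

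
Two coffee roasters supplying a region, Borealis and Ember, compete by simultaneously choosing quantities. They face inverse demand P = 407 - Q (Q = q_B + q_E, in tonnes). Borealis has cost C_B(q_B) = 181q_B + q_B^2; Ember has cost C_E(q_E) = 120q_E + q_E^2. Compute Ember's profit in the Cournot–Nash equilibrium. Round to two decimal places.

7556.30

Borealis's profit: π_B = (407 - Q)q_B - (181q_B + q_B²). Setting ∂π_B/∂q_B = 0: 226 - 4q_B - (q_E) = 0.
Ember's profit: π_E = (407 - Q)q_E - (120q_E + q_E²). Setting ∂π_E/∂q_E = 0: 287 - 4q_E - (q_B) = 0.
Rearranging gives the reaction functions q_B = (226 - q_E)/4 and q_E = (287 - q_B)/4.
Solving the pair: q_B = 617/15, q_E = 922/15.
Price P = 407 - 513/5 = 1522/5.
Ember's profit: (1522/5)·(922/15) - 120·(922/15) - (922/15)² = 7556.3022.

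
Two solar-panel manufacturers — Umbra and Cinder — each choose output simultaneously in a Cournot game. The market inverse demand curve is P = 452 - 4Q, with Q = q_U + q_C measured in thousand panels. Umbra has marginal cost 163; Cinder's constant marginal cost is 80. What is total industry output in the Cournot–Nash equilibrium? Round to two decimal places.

Umbra's profit: π_U = (452 - 4Q)q_U - (163q_U). Setting ∂π_U/∂q_U = 0: 289 - 8q_U - 4(q_C) = 0.
Cinder's profit: π_C = (452 - 4Q)q_C - (80q_C). Setting ∂π_C/∂q_C = 0: 372 - 8q_C - 4(q_U) = 0.
Rearranging gives the reaction functions q_U = (289 - 4q_C)/8 and q_C = (372 - 4q_U)/8.
Solving the pair: q_U = 103/6, q_C = 455/12.
Total output Q = 103/6 + 455/12 = 661/12.

55.08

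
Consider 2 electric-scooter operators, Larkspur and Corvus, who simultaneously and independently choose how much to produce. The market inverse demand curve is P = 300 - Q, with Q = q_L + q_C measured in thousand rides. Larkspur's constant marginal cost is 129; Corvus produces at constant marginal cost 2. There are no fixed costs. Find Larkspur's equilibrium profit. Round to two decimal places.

Larkspur's profit: π_L = (300 - Q)q_L - (129q_L). Setting ∂π_L/∂q_L = 0: 171 - 2q_L - (q_C) = 0.
Corvus's first-order condition: 298 - 2q_C - (q_L) = 0.
So q_L = (171 - q_C)/2 and q_C = (298 - q_L)/2.
Solving the pair: q_L = 44/3, q_C = 425/3.
Price P = 300 - 469/3 = 431/3.
Larkspur's profit: (431/3 - 129)·(44/3) = 1936/9.

215.11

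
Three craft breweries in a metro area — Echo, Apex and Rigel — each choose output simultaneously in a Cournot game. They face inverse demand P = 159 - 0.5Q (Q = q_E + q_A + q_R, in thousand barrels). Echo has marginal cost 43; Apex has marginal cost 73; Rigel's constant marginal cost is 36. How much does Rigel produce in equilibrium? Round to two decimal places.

83.50

Echo's profit: π_E = (159 - 0.5Q)q_E - (43q_E). Setting ∂π_E/∂q_E = 0: 116 - q_E - (1/2)(q_A + q_R) = 0.
Apex's first-order condition: 86 - q_A - (1/2)(q_E + q_R) = 0.
Rigel's profit: π_R = (159 - 0.5Q)q_R - (36q_R). Setting ∂π_R/∂q_R = 0: 123 - q_R - (1/2)(q_E + q_A) = 0.
Adding the 3 first-order conditions: 325 − 2Q = 0, so Q = 325/2.
Back-substituting: q_E = (116 − 325/4)/(1/2) = 139/2, q_A = (86 − 325/4)/(1/2) = 19/2, q_R = (123 − 325/4)/(1/2) = 167/2.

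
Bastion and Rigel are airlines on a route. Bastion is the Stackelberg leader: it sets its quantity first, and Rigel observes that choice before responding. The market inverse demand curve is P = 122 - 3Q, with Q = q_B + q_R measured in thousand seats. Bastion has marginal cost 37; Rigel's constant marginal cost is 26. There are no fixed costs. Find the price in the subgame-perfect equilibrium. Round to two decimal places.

55.50

Solve by backward induction. Given q_B, the follower Rigel maximises π_R = (122 - 3q_B - 3q_R)q_R - 26q_R.
∂π_R/∂q_R = 96 - 3q_B - 6q_R = 0 gives the reaction function q_R = (96 - 3q_B)/6.
The leader anticipates this reaction. Substituting into P = 122 - 3Q gives P = 74 - (3/2)q_B, so π_B = (74 - (3/2)q_B)q_B - 37q_B.
The leader's first-order condition 37 - 3q_B = 0 yields q_B = 37/3.
Then q_R = (96 - 3·(37/3))/6 = 59/6.
Total output Q = 133/6, so price P = 122 - 3·(133/6) = 111/2.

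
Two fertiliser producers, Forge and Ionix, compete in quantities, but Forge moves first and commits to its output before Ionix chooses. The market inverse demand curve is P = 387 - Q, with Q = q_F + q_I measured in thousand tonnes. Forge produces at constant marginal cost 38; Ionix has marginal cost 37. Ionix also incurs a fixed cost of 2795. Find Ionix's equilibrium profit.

The follower Ionix best-responds to any q_F: π_I = (387 - Q)q_I - 37q_I.
Follower FOC: 350 - q_F - 2q_I = 0, so q_I(q_F) = (350 - q_F)/2.
Forge substitutes q_I(q_F) into its own profit: π_F = q_F(387 - q_F - (350 - q_F)/2) - 38q_F = (212 - (1/2)q_F)q_F - 38q_F.
The leader's first-order condition 174 - q_F = 0 yields q_F = 174.
Then q_I = (350 - 174)/2 = 88.
Price P = 387 - 262 = 125.
Ionix's profit: (125 - 37)·88 - 2795 = 4949.

4949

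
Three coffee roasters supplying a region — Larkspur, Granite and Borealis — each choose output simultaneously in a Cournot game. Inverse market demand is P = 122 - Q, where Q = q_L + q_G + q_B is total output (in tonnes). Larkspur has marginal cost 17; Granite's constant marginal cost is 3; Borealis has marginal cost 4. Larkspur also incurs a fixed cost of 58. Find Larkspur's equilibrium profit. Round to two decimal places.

Larkspur's profit: π_L = (122 - Q)q_L - (17q_L). Setting ∂π_L/∂q_L = 0: 105 - 2q_L - (q_G + q_B) = 0.
Granite's first-order condition: 119 - 2q_G - (q_L + q_B) = 0.
Borealis's profit: π_B = (122 - Q)q_B - (4q_B). Setting ∂π_B/∂q_B = 0: 118 - 2q_B - (q_L + q_G) = 0.
Adding the 3 first-order conditions: 342 − 4Q = 0, so Q = 171/2.
Back-substituting: q_L = (105 − 171/2) = 39/2, q_G = (119 − 171/2) = 67/2, q_B = (118 − 171/2) = 65/2.
Price P = 122 - 171/2 = 73/2.
Larkspur's profit: (73/2 - 17)·(39/2) - 58 = 1289/4.

322.25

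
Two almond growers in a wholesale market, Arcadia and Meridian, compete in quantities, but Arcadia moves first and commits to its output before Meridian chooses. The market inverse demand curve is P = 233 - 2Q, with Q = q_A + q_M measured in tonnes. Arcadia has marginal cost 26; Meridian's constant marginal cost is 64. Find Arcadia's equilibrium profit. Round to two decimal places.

3751.56

The follower Meridian best-responds to any q_A: π_M = (233 - 2Q)q_M - 64q_M.
Setting the follower's marginal profit to zero, 169 - 2q_A - 4q_M = 0, i.e. q_M = (169 - 2q_A)/4.
Arcadia substitutes q_M(q_A) into its own profit: π_A = q_A(233 - 2q_A - (169 - 2q_A)/2) - 26q_A = (297/2 - q_A)q_A - 26q_A.
Leader FOC: 245/2 - 2q_A = 0, so q_A = 245/4.
Then q_M = (169 - 2·(245/4))/4 = 93/8.
Price P = 233 - 2·(583/8) = 349/4.
Arcadia's profit: (349/4 - 26)·(245/4) = 3751.5625.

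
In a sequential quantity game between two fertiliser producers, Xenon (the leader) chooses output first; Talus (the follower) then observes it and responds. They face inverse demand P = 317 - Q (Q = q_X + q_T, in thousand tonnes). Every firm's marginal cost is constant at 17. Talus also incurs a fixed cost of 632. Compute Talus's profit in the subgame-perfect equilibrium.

4993

The follower Talus best-responds to any q_X: π_T = (317 - Q)q_T - 17q_T.
∂π_T/∂q_T = 300 - q_X - 2q_T = 0 gives the reaction function q_T = (300 - q_X)/2.
The leader anticipates this reaction. Substituting into P = 317 - Q gives P = 167 - (1/2)q_X, so π_X = (167 - (1/2)q_X)q_X - 17q_X.
Leader FOC: 150 - q_X = 0, so q_X = 150.
Then q_T = (300 - 150)/2 = 75.
Price P = 317 - 225 = 92.
Talus's profit: (92 - 17)·75 - 632 = 4993.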